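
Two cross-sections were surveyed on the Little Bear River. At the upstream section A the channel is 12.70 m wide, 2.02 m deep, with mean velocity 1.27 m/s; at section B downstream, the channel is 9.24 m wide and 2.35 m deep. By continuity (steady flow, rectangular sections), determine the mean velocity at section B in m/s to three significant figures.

1.50 m/s

Q = A₁V₁ = (12.70×2.02) × 1.27 = 32.58 m³/s
A₂ = 9.24 × 2.35 = 21.71 m²
V₂ = Q/A₂ = 32.58/21.71 = 1.500 m/s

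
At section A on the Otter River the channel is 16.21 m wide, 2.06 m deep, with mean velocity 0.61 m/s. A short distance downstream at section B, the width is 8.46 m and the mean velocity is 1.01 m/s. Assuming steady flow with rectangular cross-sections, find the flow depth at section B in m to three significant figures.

2.38 m

Q = A₁V₁ = (16.21×2.06) × 0.61 = 20.37 m³/s
d₂ = Q/(b₂ V₂) = 20.37/(8.46×1.01) = 2.384 m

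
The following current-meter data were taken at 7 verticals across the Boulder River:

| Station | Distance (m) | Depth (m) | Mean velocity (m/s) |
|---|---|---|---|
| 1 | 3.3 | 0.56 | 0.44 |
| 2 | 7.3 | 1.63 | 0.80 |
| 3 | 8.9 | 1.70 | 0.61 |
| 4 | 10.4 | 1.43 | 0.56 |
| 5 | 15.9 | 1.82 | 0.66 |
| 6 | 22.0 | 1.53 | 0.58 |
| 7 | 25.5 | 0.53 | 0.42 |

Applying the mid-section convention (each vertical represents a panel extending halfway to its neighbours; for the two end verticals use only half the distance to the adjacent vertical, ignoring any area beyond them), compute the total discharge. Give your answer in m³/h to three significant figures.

72600 m³/h

w_1 = (7.3 − 3.3)/2 = 2 m; q_1 = 0.44 × 0.56 × 2 = 0.4928 m³/s
w_2 = (8.9 − 3.3)/2 = 2.8 m; q_2 = 0.80 × 1.63 × 2.8 = 3.651 m³/s
w_3 = (10.4 − 7.3)/2 = 1.55 m; q_3 = 0.61 × 1.70 × 1.55 = 1.607 m³/s
w_4 = (15.9 − 8.9)/2 = 3.5 m; q_4 = 0.56 × 1.43 × 3.5 = 2.803 m³/s
w_5 = (22.0 − 10.4)/2 = 5.8 m; q_5 = 0.66 × 1.82 × 5.8 = 6.967 m³/s
w_6 = (25.5 − 15.9)/2 = 4.8 m; q_6 = 0.58 × 1.53 × 4.8 = 4.260 m³/s
w_7 = (25.5 − 22.0)/2 = 1.75 m; q_7 = 0.42 × 0.53 × 1.75 = 0.3896 m³/s
Q = Σ qᵢ = 20.17 m³/s
= 20.17 × 3600 = 72610 m³/h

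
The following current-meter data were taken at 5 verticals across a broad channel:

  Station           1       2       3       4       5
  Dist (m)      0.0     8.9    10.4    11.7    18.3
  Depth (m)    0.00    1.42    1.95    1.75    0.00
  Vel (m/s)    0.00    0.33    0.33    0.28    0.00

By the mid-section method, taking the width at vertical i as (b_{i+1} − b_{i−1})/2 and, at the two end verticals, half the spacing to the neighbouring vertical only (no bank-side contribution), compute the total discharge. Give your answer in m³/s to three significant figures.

5.27 m³/s

w_2 = (10.4 − 0.0)/2 = 5.2 m; q_2 = 0.33 × 1.42 × 5.2 = 2.437 m³/s
w_3 = (11.7 − 8.9)/2 = 1.4 m; q_3 = 0.33 × 1.95 × 1.4 = 0.9009 m³/s
w_4 = (18.3 − 10.4)/2 = 3.95 m; q_4 = 0.28 × 1.75 × 3.95 = 1.936 m³/s
Stations 1, 5 contribute zero (depth or velocity is 0).
Q = Σ qᵢ = 5.273 m³/s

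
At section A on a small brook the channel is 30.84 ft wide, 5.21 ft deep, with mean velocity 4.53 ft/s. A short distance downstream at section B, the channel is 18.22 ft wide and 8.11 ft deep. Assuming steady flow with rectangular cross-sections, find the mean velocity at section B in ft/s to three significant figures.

Q = A₁V₁ = (30.84×5.21) × 4.53 = 727.9 ft³/s
A₂ = 18.22 × 8.11 = 147.8 ft²
V₂ = Q/A₂ = 727.9/147.8 = 4.926 ft/s

4.93 ft/s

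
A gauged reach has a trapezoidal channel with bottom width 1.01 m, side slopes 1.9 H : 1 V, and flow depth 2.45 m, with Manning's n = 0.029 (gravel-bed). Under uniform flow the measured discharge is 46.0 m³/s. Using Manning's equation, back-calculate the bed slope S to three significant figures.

0.00721

A = (b + z·y)·y = (1.01 + 1.9×2.45)×2.45 = 13.88 m²
P = b + 2y√(1+z²) = 1.01 + 2×2.45×√(1+1.9²) = 11.53 m
R = A/P = 13.88/11.53 = 1.204 m
S = (Q·n / (1·A·R^(2/3)))² = (46.0×0.029 / (1×13.88×1.132))² = 0.007215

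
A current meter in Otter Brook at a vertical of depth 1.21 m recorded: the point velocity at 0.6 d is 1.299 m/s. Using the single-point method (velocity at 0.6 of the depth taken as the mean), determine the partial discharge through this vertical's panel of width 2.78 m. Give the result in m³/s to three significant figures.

4.37 m³/s

v̄ = v₀.₆ = 1.299 m/s
q = v̄ × d × w = 1.299 × 1.21 × 2.78 = 4.370 m³/s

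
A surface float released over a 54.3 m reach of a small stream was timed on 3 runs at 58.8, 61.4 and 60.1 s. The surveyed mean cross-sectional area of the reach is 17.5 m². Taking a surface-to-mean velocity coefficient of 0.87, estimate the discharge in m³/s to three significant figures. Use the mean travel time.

13.8 m³/s

t̄ = (58.8 + 61.4 + 60.1) / 3 = 60.1 s
v_surface = L / t̄ = 54.3 / 60.1 = 0.9035 m/s
v_mean = 0.87 × 0.9035 = 0.7860 m/s
Q = A × v_mean = 17.5 × 0.7860 = 13.76 m³/s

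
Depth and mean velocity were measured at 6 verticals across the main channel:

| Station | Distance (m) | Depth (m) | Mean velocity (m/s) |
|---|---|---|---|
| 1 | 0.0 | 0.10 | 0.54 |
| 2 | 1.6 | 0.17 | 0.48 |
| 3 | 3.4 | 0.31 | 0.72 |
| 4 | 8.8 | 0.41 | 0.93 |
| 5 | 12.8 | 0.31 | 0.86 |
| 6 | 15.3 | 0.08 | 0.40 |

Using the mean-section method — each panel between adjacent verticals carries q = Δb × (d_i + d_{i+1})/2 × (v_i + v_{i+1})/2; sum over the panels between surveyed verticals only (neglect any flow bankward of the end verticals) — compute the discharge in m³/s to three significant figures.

3.57 m³/s

Panel 1-2: Δb = 1.6 m, d̄ = (0.10+0.17)/2 = 0.135, v̄ = (0.54+0.48)/2 = 0.51 → q = 1.6×0.135×0.51 = 0.1102 m³/s
Panel 2-3: Δb = 1.8 m, d̄ = (0.17+0.31)/2 = 0.24, v̄ = (0.48+0.72)/2 = 0.6 → q = 1.8×0.24×0.6 = 0.2592 m³/s
Panel 3-4: Δb = 5.4 m, d̄ = (0.31+0.41)/2 = 0.36, v̄ = (0.72+0.93)/2 = 0.825 → q = 5.4×0.36×0.825 = 1.604 m³/s
Panel 4-5: Δb = 4 m, d̄ = (0.41+0.31)/2 = 0.36, v̄ = (0.93+0.86)/2 = 0.895 → q = 4×0.36×0.895 = 1.289 m³/s
Panel 5-6: Δb = 2.5 m, d̄ = (0.31+0.08)/2 = 0.195, v̄ = (0.86+0.40)/2 = 0.63 → q = 2.5×0.195×0.63 = 0.3071 m³/s
Q = Σ q = 3.569 m³/s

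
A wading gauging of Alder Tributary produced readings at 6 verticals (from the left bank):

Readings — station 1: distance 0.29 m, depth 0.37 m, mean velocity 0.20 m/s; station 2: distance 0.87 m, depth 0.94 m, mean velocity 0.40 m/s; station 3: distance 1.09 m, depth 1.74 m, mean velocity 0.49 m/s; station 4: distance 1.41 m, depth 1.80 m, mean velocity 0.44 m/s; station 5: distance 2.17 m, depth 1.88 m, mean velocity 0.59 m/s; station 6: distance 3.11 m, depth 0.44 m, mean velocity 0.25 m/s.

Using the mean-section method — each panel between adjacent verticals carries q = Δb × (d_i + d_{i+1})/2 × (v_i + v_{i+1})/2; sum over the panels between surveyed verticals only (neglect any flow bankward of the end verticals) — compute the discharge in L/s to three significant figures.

1690 L/s

Panel 1-2: Δb = 0.58 m, d̄ = (0.37+0.94)/2 = 0.655, v̄ = (0.20+0.40)/2 = 0.3 → q = 0.58×0.655×0.3 = 0.1140 m³/s
Panel 2-3: Δb = 0.22 m, d̄ = (0.94+1.74)/2 = 1.34, v̄ = (0.40+0.49)/2 = 0.445 → q = 0.22×1.34×0.445 = 0.1312 m³/s
Panel 3-4: Δb = 0.32 m, d̄ = (1.74+1.80)/2 = 1.77, v̄ = (0.49+0.44)/2 = 0.465 → q = 0.32×1.77×0.465 = 0.2634 m³/s
Panel 4-5: Δb = 0.76 m, d̄ = (1.80+1.88)/2 = 1.84, v̄ = (0.44+0.59)/2 = 0.515 → q = 0.76×1.84×0.515 = 0.7202 m³/s
Panel 5-6: Δb = 0.94 m, d̄ = (1.88+0.44)/2 = 1.16, v̄ = (0.59+0.25)/2 = 0.42 → q = 0.94×1.16×0.42 = 0.4580 m³/s
Q = Σ q = 1.687 m³/s
= 1.687 × 1000 = 1687 L/s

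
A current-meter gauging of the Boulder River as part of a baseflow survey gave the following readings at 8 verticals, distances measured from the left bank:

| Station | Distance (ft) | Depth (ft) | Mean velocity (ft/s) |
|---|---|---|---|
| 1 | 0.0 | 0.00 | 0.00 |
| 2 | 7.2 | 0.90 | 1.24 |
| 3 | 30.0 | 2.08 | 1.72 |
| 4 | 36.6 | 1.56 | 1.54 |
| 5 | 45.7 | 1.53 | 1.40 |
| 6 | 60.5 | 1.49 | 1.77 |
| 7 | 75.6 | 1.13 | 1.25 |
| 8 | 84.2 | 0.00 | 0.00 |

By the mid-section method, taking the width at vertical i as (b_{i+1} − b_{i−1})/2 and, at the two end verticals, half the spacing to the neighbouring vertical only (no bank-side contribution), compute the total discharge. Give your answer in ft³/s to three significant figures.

170 ft³/s

w_2 = (30.0 − 0.0)/2 = 15 ft; q_2 = 1.24 × 0.90 × 15 = 16.74 ft³/s
w_3 = (36.6 − 7.2)/2 = 14.7 ft; q_3 = 1.72 × 2.08 × 14.7 = 52.59 ft³/s
w_4 = (45.7 − 30.0)/2 = 7.85 ft; q_4 = 1.54 × 1.56 × 7.85 = 18.86 ft³/s
w_5 = (60.5 − 36.6)/2 = 11.95 ft; q_5 = 1.40 × 1.53 × 11.95 = 25.60 ft³/s
w_6 = (75.6 − 45.7)/2 = 14.95 ft; q_6 = 1.77 × 1.49 × 14.95 = 39.43 ft³/s
w_7 = (84.2 − 60.5)/2 = 11.85 ft; q_7 = 1.25 × 1.13 × 11.85 = 16.74 ft³/s
Stations 1, 8 contribute zero (depth or velocity is 0).
Q = Σ qᵢ = 170.0 ft³/s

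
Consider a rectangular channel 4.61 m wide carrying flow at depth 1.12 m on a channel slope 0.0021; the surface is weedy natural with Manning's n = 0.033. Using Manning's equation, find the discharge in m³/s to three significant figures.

A = b·y = 4.61 × 1.12 = 5.163 m²
P = b + 2y = 4.61 + 2×1.12 = 6.850 m
R = A/P = 5.163/6.850 = 0.7538 m
Q = (1/n)·A·R^(2/3)·S^(1/2) = (1/0.033) × 5.163 × 0.7538^(2/3) × 0.0021^(1/2) = 5.938 m³/s

5.94 m³/s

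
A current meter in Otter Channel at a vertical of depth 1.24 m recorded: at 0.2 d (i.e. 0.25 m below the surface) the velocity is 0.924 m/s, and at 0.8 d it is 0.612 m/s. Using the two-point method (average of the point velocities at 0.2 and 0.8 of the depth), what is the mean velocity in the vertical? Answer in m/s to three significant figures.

v̄ = (0.924 + 0.612) / 2 = 0.7680 m/s

0.768 m/s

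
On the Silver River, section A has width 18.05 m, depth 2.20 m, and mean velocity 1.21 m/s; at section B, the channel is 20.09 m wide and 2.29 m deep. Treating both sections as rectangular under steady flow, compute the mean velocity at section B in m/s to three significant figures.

Q = A₁V₁ = (18.05×2.20) × 1.21 = 48.05 m³/s
A₂ = 20.09 × 2.29 = 46.01 m²
V₂ = Q/A₂ = 48.05/46.01 = 1.044 m/s

1.04 m/s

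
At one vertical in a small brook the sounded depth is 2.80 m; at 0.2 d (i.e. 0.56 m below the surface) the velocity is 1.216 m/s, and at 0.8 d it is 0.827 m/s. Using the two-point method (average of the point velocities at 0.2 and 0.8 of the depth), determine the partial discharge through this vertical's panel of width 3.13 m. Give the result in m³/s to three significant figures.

8.95 m³/s

v̄ = (1.216 + 0.827) / 2 = 1.022 m/s
q = v̄ × d × w = 1.022 × 2.80 × 3.13 = 8.952 m³/s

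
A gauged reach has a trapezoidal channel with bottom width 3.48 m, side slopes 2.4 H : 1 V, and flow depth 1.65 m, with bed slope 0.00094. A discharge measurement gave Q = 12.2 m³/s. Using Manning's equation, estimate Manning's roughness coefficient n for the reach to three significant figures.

A = (b + z·y)·y = (3.48 + 2.4×1.65)×1.65 = 12.28 m²
P = b + 2y√(1+z²) = 3.48 + 2×1.65×√(1+2.4²) = 12.06 m
R = A/P = 12.28/12.06 = 1.018 m
n = (1/Q)·A·R^(2/3)·S^(1/2) = (1/12.2) × 12.28 × 1.012 × 0.03066 = 0.03122

0.0312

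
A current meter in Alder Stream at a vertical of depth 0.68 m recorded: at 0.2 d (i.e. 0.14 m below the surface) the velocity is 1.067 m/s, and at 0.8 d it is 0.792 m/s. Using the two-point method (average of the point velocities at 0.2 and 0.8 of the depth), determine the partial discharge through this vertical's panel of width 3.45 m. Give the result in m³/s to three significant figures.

2.18 m³/s

v̄ = (1.067 + 0.792) / 2 = 0.9295 m/s
q = v̄ × d × w = 0.9295 × 0.68 × 3.45 = 2.181 m³/s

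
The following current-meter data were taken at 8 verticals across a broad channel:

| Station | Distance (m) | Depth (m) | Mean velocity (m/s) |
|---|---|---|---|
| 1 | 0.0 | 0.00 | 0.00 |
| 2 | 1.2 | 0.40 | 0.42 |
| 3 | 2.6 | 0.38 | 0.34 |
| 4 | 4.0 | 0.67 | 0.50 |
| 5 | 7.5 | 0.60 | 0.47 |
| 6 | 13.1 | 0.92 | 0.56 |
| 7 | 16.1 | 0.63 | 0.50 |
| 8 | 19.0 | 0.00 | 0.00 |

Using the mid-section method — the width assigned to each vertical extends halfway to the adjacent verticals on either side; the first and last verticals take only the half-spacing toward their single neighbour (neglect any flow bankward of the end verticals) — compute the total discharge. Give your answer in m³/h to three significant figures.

w_2 = (2.6 − 0.0)/2 = 1.3 m; q_2 = 0.42 × 0.40 × 1.3 = 0.2184 m³/s
w_3 = (4.0 − 1.2)/2 = 1.4 m; q_3 = 0.34 × 0.38 × 1.4 = 0.1809 m³/s
w_4 = (7.5 − 2.6)/2 = 2.45 m; q_4 = 0.50 × 0.67 × 2.45 = 0.8208 m³/s
w_5 = (13.1 − 4.0)/2 = 4.55 m; q_5 = 0.47 × 0.60 × 4.55 = 1.283 m³/s
w_6 = (16.1 − 7.5)/2 = 4.3 m; q_6 = 0.56 × 0.92 × 4.3 = 2.215 m³/s
w_7 = (19.0 − 13.1)/2 = 2.95 m; q_7 = 0.50 × 0.63 × 2.95 = 0.9293 m³/s
Stations 1, 8 contribute zero (depth or velocity is 0).
Q = Σ qᵢ = 5.648 m³/s
= 5.648 × 3600 = 20330 m³/h

20300 m³/h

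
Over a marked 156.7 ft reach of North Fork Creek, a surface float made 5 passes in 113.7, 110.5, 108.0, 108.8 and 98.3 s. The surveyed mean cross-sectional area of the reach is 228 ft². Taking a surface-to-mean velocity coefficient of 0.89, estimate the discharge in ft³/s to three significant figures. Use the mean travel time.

295 ft³/s

t̄ = (113.7 + 110.5 + 108.0 + 108.8 + 98.3) / 5 = 107.86 s
v_surface = L / t̄ = 156.7 / 107.86 = 1.453 ft/s
v_mean = 0.89 × 1.453 = 1.293 ft/s
Q = A × v_mean = 228 × 1.293 = 294.8 ft³/s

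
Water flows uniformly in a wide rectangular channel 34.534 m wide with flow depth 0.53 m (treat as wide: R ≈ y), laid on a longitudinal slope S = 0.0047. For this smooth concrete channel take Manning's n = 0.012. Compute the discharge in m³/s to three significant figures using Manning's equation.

68.5 m³/s

A = b·y = 34.534 × 0.53 = 18.30 m²
Wide channel: R ≈ y = 0.53 m
Q = (1/n)·A·R^(2/3)·S^(1/2) = (1/0.012) × 18.30 × 0.5300^(2/3) × 0.0047^(1/2) = 68.48 m³/s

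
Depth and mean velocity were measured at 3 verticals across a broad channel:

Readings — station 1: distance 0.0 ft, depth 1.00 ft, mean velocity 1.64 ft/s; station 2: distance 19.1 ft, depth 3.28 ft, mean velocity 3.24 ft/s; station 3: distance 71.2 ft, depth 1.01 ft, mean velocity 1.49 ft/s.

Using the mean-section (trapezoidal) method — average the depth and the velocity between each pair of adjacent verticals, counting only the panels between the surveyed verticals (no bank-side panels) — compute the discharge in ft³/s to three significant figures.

Panel 1-2: Δb = 19.1 ft, d̄ = (1.00+3.28)/2 = 2.14, v̄ = (1.64+3.24)/2 = 2.44 → q = 19.1×2.14×2.44 = 99.73 ft³/s
Panel 2-3: Δb = 52.1 ft, d̄ = (3.28+1.01)/2 = 2.145, v̄ = (3.24+1.49)/2 = 2.365 → q = 52.1×2.145×2.365 = 264.3 ft³/s
Q = Σ q = 364.0 ft³/s

364 ft³/s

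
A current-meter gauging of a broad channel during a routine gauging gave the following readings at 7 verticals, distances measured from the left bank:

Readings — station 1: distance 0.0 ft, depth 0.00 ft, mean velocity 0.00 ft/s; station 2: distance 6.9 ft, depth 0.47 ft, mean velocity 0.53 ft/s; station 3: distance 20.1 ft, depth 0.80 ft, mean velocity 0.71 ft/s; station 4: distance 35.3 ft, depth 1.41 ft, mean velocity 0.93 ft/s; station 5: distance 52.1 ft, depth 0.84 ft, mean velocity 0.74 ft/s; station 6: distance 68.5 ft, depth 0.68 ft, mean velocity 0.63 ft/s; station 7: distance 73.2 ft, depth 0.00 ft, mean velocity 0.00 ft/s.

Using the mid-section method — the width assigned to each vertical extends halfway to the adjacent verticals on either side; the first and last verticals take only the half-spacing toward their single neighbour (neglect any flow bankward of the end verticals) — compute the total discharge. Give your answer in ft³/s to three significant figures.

w_2 = (20.1 − 0.0)/2 = 10.05 ft; q_2 = 0.53 × 0.47 × 10.05 = 2.503 ft³/s
w_3 = (35.3 − 6.9)/2 = 14.2 ft; q_3 = 0.71 × 0.80 × 14.2 = 8.066 ft³/s
w_4 = (52.1 − 20.1)/2 = 16 ft; q_4 = 0.93 × 1.41 × 16 = 20.98 ft³/s
w_5 = (68.5 − 35.3)/2 = 16.6 ft; q_5 = 0.74 × 0.84 × 16.6 = 10.32 ft³/s
w_6 = (73.2 − 52.1)/2 = 10.55 ft; q_6 = 0.63 × 0.68 × 10.55 = 4.520 ft³/s
Stations 1, 7 contribute zero (depth or velocity is 0).
Q = Σ qᵢ = 46.39 ft³/s

46.4 ft³/s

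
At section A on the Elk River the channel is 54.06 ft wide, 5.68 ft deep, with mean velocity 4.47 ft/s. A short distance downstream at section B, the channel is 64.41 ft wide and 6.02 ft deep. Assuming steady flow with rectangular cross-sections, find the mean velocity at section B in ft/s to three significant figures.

3.54 ft/s

Q = A₁V₁ = (54.06×5.68) × 4.47 = 1373 ft³/s
A₂ = 64.41 × 6.02 = 387.7 ft²
V₂ = Q/A₂ = 1373/387.7 = 3.540 ft/s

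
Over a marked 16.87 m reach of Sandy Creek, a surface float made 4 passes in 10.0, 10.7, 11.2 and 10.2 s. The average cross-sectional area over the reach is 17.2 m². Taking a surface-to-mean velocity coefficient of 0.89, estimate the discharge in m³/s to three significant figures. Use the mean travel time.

24.5 m³/s

t̄ = (10.0 + 10.7 + 11.2 + 10.2) / 4 = 10.525 s
v_surface = L / t̄ = 16.87 / 10.525 = 1.603 m/s
v_mean = 0.89 × 1.603 = 1.427 m/s
Q = A × v_mean = 17.2 × 1.427 = 24.54 m³/s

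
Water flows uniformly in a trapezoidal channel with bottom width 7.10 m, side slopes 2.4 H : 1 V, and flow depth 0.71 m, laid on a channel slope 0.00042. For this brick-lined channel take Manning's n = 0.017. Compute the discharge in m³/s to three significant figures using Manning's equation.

A = (b + z·y)·y = (7.10 + 2.4×0.71)×0.71 = 6.251 m²
P = b + 2y√(1+z²) = 7.10 + 2×0.71×√(1+2.4²) = 10.79 m
R = A/P = 6.251/10.79 = 0.5792 m
Q = (1/n)·A·R^(2/3)·S^(1/2) = (1/0.017) × 6.251 × 0.5792^(2/3) × 0.00042^(1/2) = 5.236 m³/s

5.24 m³/s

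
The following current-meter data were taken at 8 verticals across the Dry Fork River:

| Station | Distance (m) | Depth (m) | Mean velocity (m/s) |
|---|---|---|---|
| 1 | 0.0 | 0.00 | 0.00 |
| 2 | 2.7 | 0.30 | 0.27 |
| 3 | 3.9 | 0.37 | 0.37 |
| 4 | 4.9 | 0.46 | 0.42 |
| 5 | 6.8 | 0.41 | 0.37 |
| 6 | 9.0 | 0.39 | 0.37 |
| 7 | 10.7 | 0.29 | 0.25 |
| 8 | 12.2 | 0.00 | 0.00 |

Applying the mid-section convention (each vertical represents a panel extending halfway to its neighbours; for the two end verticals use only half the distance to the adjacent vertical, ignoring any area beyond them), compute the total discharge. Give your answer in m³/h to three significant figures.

w_2 = (3.9 − 0.0)/2 = 1.95 m; q_2 = 0.27 × 0.30 × 1.95 = 0.1580 m³/s
w_3 = (4.9 − 2.7)/2 = 1.1 m; q_3 = 0.37 × 0.37 × 1.1 = 0.1506 m³/s
w_4 = (6.8 − 3.9)/2 = 1.45 m; q_4 = 0.42 × 0.46 × 1.45 = 0.2801 m³/s
w_5 = (9.0 − 4.9)/2 = 2.05 m; q_5 = 0.37 × 0.41 × 2.05 = 0.3110 m³/s
w_6 = (10.7 − 6.8)/2 = 1.95 m; q_6 = 0.37 × 0.39 × 1.95 = 0.2814 m³/s
w_7 = (12.2 − 9.0)/2 = 1.6 m; q_7 = 0.25 × 0.29 × 1.6 = 0.1160 m³/s
Stations 1, 8 contribute zero (depth or velocity is 0).
Q = Σ qᵢ = 1.297 m³/s
= 1.297 × 3600 = 4669 m³/h

4670 m³/h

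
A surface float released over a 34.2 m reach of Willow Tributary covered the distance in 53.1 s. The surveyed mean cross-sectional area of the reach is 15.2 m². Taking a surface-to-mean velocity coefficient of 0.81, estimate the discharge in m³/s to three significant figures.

v_surface = L / t̄ = 34.2 / 53.1 = 0.6441 m/s
v_mean = 0.81 × 0.6441 = 0.5217 m/s
Q = A × v_mean = 15.2 × 0.5217 = 7.930 m³/s

7.93 m³/s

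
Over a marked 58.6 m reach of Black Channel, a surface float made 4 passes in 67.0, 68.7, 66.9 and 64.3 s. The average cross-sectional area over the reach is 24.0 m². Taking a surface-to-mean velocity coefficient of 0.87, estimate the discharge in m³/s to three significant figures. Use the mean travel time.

18.3 m³/s

t̄ = (67.0 + 68.7 + 66.9 + 64.3) / 4 = 66.725 s
v_surface = L / t̄ = 58.6 / 66.725 = 0.8782 m/s
v_mean = 0.87 × 0.8782 = 0.7641 m/s
Q = A × v_mean = 24.0 × 0.7641 = 18.34 m³/s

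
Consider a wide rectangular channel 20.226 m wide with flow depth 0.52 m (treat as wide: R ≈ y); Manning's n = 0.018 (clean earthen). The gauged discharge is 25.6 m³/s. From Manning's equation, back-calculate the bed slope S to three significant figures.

A = b·y = 20.226 × 0.52 = 10.52 m²
Wide channel: R ≈ y = 0.52 m
S = (Q·n / (1·A·R^(2/3)))² = (25.6×0.018 / (1×10.52×0.6466))² = 0.004591

0.00459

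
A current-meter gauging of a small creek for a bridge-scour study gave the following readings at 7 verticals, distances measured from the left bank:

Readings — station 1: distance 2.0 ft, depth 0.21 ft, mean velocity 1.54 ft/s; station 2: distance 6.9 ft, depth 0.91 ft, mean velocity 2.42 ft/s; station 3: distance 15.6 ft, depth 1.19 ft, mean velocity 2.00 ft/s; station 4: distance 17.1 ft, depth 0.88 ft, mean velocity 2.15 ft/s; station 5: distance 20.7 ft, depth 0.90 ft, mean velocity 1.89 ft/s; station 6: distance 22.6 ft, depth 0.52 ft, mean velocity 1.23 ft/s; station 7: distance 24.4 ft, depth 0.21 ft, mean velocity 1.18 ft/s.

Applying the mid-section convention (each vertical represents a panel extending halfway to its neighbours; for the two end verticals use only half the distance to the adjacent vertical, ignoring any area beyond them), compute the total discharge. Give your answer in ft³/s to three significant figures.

38.8 ft³/s

w_1 = (6.9 − 2.0)/2 = 2.45 ft; q_1 = 1.54 × 0.21 × 2.45 = 0.7923 ft³/s
w_2 = (15.6 − 2.0)/2 = 6.8 ft; q_2 = 2.42 × 0.91 × 6.8 = 14.97 ft³/s
w_3 = (17.1 − 6.9)/2 = 5.1 ft; q_3 = 2.00 × 1.19 × 5.1 = 12.14 ft³/s
w_4 = (20.7 − 15.6)/2 = 2.55 ft; q_4 = 2.15 × 0.88 × 2.55 = 4.825 ft³/s
w_5 = (22.6 − 17.1)/2 = 2.75 ft; q_5 = 1.89 × 0.90 × 2.75 = 4.678 ft³/s
w_6 = (24.4 − 20.7)/2 = 1.85 ft; q_6 = 1.23 × 0.52 × 1.85 = 1.183 ft³/s
w_7 = (24.4 − 22.6)/2 = 0.9 ft; q_7 = 1.18 × 0.21 × 0.9 = 0.2230 ft³/s
Q = Σ qᵢ = 38.81 ft³/s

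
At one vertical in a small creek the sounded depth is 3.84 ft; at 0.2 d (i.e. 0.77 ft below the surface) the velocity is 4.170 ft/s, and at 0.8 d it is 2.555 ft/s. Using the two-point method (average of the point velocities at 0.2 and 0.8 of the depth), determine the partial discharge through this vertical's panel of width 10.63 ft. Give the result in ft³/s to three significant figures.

137 ft³/s

v̄ = (4.170 + 2.555) / 2 = 3.363 ft/s
q = v̄ × d × w = 3.363 × 3.84 × 10.63 = 137.3 ft³/s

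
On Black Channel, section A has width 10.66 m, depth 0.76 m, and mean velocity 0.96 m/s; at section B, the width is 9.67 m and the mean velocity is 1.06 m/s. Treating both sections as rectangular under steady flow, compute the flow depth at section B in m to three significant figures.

Q = A₁V₁ = (10.66×0.76) × 0.96 = 7.778 m³/s
d₂ = Q/(b₂ V₂) = 7.778/(9.67×1.06) = 0.7588 m

0.759 m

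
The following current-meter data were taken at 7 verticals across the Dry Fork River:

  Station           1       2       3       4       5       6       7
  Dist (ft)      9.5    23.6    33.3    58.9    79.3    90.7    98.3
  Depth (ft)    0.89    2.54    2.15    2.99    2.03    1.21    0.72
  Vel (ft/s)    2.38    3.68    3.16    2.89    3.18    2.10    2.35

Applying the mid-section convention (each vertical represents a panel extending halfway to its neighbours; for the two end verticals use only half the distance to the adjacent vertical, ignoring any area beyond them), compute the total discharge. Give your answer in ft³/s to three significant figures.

w_1 = (23.6 − 9.5)/2 = 7.05 ft; q_1 = 2.38 × 0.89 × 7.05 = 14.93 ft³/s
w_2 = (33.3 − 9.5)/2 = 11.9 ft; q_2 = 3.68 × 2.54 × 11.9 = 111.2 ft³/s
w_3 = (58.9 − 23.6)/2 = 17.65 ft; q_3 = 3.16 × 2.15 × 17.65 = 119.9 ft³/s
w_4 = (79.3 − 33.3)/2 = 23 ft; q_4 = 2.89 × 2.99 × 23 = 198.7 ft³/s
w_5 = (90.7 − 58.9)/2 = 15.9 ft; q_5 = 3.18 × 2.03 × 15.9 = 102.6 ft³/s
w_6 = (98.3 − 79.3)/2 = 9.5 ft; q_6 = 2.10 × 1.21 × 9.5 = 24.14 ft³/s
w_7 = (98.3 − 90.7)/2 = 3.8 ft; q_7 = 2.35 × 0.72 × 3.8 = 6.430 ft³/s
Q = Σ qᵢ = 578.0 ft³/s

578 ft³/s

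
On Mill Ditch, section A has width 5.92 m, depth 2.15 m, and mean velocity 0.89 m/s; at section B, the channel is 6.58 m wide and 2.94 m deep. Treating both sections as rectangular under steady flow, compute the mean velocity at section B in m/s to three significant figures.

Q = A₁V₁ = (5.92×2.15) × 0.89 = 11.33 m³/s
A₂ = 6.58 × 2.94 = 19.35 m²
V₂ = Q/A₂ = 11.33/19.35 = 0.5856 m/s

0.586 m/s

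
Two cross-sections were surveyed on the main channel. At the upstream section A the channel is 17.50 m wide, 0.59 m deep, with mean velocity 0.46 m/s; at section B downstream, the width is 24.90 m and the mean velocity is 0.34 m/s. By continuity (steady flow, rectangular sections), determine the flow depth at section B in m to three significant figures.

0.561 m

Q = A₁V₁ = (17.50×0.59) × 0.46 = 4.750 m³/s
d₂ = Q/(b₂ V₂) = 4.750/(24.90×0.34) = 0.5610 m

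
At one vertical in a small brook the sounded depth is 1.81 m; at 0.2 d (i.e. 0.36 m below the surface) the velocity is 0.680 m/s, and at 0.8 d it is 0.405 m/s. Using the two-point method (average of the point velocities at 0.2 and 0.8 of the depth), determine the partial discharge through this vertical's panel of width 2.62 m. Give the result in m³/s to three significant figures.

2.57 m³/s

v̄ = (0.680 + 0.405) / 2 = 0.5425 m/s
q = v̄ × d × w = 0.5425 × 1.81 × 2.62 = 2.573 m³/s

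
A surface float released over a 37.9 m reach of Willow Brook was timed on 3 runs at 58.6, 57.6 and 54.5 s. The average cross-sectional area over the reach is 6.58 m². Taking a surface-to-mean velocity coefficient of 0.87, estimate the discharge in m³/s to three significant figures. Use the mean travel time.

3.81 m³/s

t̄ = (58.6 + 57.6 + 54.5) / 3 = 56.9 s
v_surface = L / t̄ = 37.9 / 56.9 = 0.6661 m/s
v_mean = 0.87 × 0.6661 = 0.5795 m/s
Q = A × v_mean = 6.58 × 0.5795 = 3.813 m³/s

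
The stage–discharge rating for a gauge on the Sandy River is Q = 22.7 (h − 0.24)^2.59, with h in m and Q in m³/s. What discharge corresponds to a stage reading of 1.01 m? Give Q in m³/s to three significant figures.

Q = 22.7 × (1.01 − 0.24)^2.59 = 22.7 × 0.77^2.59 = 11.54 m³/s

11.5 m³/s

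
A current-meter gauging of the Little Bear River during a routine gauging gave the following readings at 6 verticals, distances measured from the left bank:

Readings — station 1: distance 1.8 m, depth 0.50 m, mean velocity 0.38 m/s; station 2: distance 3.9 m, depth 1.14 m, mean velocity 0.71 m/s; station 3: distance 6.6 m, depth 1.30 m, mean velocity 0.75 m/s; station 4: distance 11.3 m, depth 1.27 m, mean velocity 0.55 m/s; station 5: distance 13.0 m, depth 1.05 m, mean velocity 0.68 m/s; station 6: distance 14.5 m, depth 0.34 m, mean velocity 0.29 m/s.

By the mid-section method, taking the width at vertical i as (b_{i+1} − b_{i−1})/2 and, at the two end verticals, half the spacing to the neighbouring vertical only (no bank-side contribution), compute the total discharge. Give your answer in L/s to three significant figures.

w_1 = (3.9 − 1.8)/2 = 1.05 m; q_1 = 0.38 × 0.50 × 1.05 = 0.1995 m³/s
w_2 = (6.6 − 1.8)/2 = 2.4 m; q_2 = 0.71 × 1.14 × 2.4 = 1.943 m³/s
w_3 = (11.3 − 3.9)/2 = 3.7 m; q_3 = 0.75 × 1.30 × 3.7 = 3.608 m³/s
w_4 = (13.0 − 6.6)/2 = 3.2 m; q_4 = 0.55 × 1.27 × 3.2 = 2.235 m³/s
w_5 = (14.5 − 11.3)/2 = 1.6 m; q_5 = 0.68 × 1.05 × 1.6 = 1.142 m³/s
w_6 = (14.5 − 13.0)/2 = 0.75 m; q_6 = 0.29 × 0.34 × 0.75 = 0.07395 m³/s
Q = Σ qᵢ = 9.201 m³/s
= 9.201 × 1000 = 9201 L/s

9200 L/s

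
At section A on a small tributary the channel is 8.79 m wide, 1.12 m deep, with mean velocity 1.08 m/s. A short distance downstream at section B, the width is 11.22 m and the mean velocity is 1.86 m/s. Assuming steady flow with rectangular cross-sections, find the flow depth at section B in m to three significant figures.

0.509 m

Q = A₁V₁ = (8.79×1.12) × 1.08 = 10.63 m³/s
d₂ = Q/(b₂ V₂) = 10.63/(11.22×1.86) = 0.5095 m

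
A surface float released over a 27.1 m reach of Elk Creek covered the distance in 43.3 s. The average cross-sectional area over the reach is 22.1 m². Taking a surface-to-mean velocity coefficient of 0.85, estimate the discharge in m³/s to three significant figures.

11.8 m³/s

v_surface = L / t̄ = 27.1 / 43.3 = 0.6259 m/s
v_mean = 0.85 × 0.6259 = 0.5320 m/s
Q = A × v_mean = 22.1 × 0.5320 = 11.76 m³/s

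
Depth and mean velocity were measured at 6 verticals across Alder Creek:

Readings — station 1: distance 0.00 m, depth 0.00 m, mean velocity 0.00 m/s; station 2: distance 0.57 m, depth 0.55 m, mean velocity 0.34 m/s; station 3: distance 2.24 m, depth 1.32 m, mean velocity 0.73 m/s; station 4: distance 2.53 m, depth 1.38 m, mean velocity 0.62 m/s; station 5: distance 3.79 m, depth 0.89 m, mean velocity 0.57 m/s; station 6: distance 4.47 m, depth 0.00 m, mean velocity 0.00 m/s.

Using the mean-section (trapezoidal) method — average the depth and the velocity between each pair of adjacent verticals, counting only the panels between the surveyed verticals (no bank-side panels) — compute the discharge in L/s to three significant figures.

2060 L/s

Panel 1-2: Δb = 0.57 m, d̄ = (0.00+0.55)/2 = 0.275, v̄ = (0.00+0.34)/2 = 0.17 → q = 0.57×0.275×0.17 = 0.02665 m³/s
Panel 2-3: Δb = 1.67 m, d̄ = (0.55+1.32)/2 = 0.935, v̄ = (0.34+0.73)/2 = 0.535 → q = 1.67×0.935×0.535 = 0.8354 m³/s
Panel 3-4: Δb = 0.29 m, d̄ = (1.32+1.38)/2 = 1.35, v̄ = (0.73+0.62)/2 = 0.675 → q = 0.29×1.35×0.675 = 0.2643 m³/s
Panel 4-5: Δb = 1.26 m, d̄ = (1.38+0.89)/2 = 1.135, v̄ = (0.62+0.57)/2 = 0.595 → q = 1.26×1.135×0.595 = 0.8509 m³/s
Panel 5-6: Δb = 0.68 m, d̄ = (0.89+0.00)/2 = 0.445, v̄ = (0.57+0.00)/2 = 0.285 → q = 0.68×0.445×0.285 = 0.08624 m³/s
Q = Σ q = 2.063 m³/s
= 2.063 × 1000 = 2063 L/s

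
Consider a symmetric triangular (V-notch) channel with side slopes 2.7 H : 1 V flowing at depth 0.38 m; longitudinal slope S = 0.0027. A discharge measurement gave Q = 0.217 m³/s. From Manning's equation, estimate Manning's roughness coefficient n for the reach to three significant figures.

A = z·y² = 2.7×0.38² = 0.3899 m²
P = 2y√(1+z²) = 2×0.38×√(1+2.7²) = 2.188 m
R = A/P = 0.3899/2.188 = 0.1782 m
n = (1/Q)·A·R^(2/3)·S^(1/2) = (1/0.217) × 0.3899 × 0.3166 × 0.05196 = 0.02956

0.0296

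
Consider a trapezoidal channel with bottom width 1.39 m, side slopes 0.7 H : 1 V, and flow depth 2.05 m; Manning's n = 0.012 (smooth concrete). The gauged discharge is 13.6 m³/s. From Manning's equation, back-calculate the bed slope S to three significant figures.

0.000906

A = (b + z·y)·y = (1.39 + 0.7×2.05)×2.05 = 5.791 m²
P = b + 2y√(1+z²) = 1.39 + 2×2.05×√(1+0.7²) = 6.395 m
R = A/P = 5.791/6.395 = 0.9056 m
S = (Q·n / (1·A·R^(2/3)))² = (13.6×0.012 / (1×5.791×0.9361))² = 0.0009063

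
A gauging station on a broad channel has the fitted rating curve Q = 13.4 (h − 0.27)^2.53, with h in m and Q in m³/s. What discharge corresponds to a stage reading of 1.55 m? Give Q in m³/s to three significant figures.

Q = 13.4 × (1.55 − 0.27)^2.53 = 13.4 × 1.28^2.53 = 25.02 m³/s

25.0 m³/s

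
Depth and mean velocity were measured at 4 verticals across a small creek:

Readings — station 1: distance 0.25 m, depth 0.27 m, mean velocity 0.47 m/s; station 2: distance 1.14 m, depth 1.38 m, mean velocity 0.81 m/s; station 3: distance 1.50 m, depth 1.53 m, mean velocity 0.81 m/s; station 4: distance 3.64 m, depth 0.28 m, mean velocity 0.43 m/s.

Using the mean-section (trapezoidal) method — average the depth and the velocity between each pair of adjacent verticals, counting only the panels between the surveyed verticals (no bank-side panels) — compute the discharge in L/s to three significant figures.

2090 L/s

Panel 1-2: Δb = 0.89 m, d̄ = (0.27+1.38)/2 = 0.825, v̄ = (0.47+0.81)/2 = 0.64 → q = 0.89×0.825×0.64 = 0.4699 m³/s
Panel 2-3: Δb = 0.36 m, d̄ = (1.38+1.53)/2 = 1.455, v̄ = (0.81+0.81)/2 = 0.81 → q = 0.36×1.455×0.81 = 0.4243 m³/s
Panel 3-4: Δb = 2.14 m, d̄ = (1.53+0.28)/2 = 0.905, v̄ = (0.81+0.43)/2 = 0.62 → q = 2.14×0.905×0.62 = 1.201 m³/s
Q = Σ q = 2.095 m³/s
= 2.095 × 1000 = 2095 L/s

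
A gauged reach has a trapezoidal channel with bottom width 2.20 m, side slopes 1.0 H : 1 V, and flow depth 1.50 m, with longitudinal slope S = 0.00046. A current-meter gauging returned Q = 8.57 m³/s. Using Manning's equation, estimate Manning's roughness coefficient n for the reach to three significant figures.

0.0126

A = (b + z·y)·y = (2.20 + 1.0×1.50)×1.50 = 5.550 m²
P = b + 2y√(1+z²) = 2.20 + 2×1.50×√(1+1.0²) = 6.443 m
R = A/P = 5.550/6.443 = 0.8614 m
n = (1/Q)·A·R^(2/3)·S^(1/2) = (1/8.57) × 5.550 × 0.9054 × 0.02145 = 0.01258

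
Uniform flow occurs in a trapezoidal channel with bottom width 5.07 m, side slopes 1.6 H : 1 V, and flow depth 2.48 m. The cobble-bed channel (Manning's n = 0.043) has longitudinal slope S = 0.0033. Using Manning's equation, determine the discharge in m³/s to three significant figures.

A = (b + z·y)·y = (5.07 + 1.6×2.48)×2.48 = 22.41 m²
P = b + 2y√(1+z²) = 5.07 + 2×2.48×√(1+1.6²) = 14.43 m
R = A/P = 22.41/14.43 = 1.553 m
Q = (1/n)·A·R^(2/3)·S^(1/2) = (1/0.043) × 22.41 × 1.553^(2/3) × 0.0033^(1/2) = 40.16 m³/s

40.2 m³/s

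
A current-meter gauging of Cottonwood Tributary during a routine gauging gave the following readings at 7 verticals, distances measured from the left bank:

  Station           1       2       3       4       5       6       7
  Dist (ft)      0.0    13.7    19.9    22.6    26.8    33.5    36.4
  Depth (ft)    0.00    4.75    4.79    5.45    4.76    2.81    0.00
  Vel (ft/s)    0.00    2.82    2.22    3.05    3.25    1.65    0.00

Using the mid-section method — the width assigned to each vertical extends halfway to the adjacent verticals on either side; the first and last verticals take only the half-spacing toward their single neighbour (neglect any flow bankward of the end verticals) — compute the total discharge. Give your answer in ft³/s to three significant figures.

w_2 = (19.9 − 0.0)/2 = 9.95 ft; q_2 = 2.82 × 4.75 × 9.95 = 133.3 ft³/s
w_3 = (22.6 − 13.7)/2 = 4.45 ft; q_3 = 2.22 × 4.79 × 4.45 = 47.32 ft³/s
w_4 = (26.8 − 19.9)/2 = 3.45 ft; q_4 = 3.05 × 5.45 × 3.45 = 57.35 ft³/s
w_5 = (33.5 − 22.6)/2 = 5.45 ft; q_5 = 3.25 × 4.76 × 5.45 = 84.31 ft³/s
w_6 = (36.4 − 26.8)/2 = 4.8 ft; q_6 = 1.65 × 2.81 × 4.8 = 22.26 ft³/s
Stations 1, 7 contribute zero (depth or velocity is 0).
Q = Σ qᵢ = 344.5 ft³/s

345 ft³/s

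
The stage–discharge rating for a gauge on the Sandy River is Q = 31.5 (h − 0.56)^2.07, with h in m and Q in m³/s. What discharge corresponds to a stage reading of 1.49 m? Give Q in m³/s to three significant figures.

Q = 31.5 × (1.49 − 0.56)^2.07 = 31.5 × 0.93^2.07 = 27.11 m³/s

27.1 m³/s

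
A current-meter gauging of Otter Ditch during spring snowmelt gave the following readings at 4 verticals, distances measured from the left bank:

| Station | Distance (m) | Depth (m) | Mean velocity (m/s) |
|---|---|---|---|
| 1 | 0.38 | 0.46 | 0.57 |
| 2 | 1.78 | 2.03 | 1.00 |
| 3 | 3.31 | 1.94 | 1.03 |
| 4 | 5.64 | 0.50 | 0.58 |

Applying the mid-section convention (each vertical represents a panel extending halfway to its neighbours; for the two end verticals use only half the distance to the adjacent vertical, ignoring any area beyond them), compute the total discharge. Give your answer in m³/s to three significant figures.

7.35 m³/s

w_1 = (1.78 − 0.38)/2 = 0.7 m; q_1 = 0.57 × 0.46 × 0.7 = 0.1835 m³/s
w_2 = (3.31 − 0.38)/2 = 1.465 m; q_2 = 1.00 × 2.03 × 1.465 = 2.974 m³/s
w_3 = (5.64 − 1.78)/2 = 1.93 m; q_3 = 1.03 × 1.94 × 1.93 = 3.857 m³/s
w_4 = (5.64 − 3.31)/2 = 1.165 m; q_4 = 0.58 × 0.50 × 1.165 = 0.3379 m³/s
Q = Σ qᵢ = 7.352 m³/s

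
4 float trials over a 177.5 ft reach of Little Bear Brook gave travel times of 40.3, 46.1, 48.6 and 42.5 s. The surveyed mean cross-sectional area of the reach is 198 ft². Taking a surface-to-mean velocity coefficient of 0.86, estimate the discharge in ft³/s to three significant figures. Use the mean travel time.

t̄ = (40.3 + 46.1 + 48.6 + 42.5) / 4 = 44.375 s
v_surface = L / t̄ = 177.5 / 44.375 = 4.000 ft/s
v_mean = 0.86 × 4.000 = 3.440 ft/s
Q = A × v_mean = 198 × 3.440 = 681.1 ft³/s

681 ft³/s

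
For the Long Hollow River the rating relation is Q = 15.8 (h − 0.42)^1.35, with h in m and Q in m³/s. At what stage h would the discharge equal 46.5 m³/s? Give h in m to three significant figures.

2.64 m

h − h₀ = (Q/C)^(1/b) = (46.5/15.8)^(1/1.35) = 2.225 m
h = 0.42 + 2.225 = 2.645 m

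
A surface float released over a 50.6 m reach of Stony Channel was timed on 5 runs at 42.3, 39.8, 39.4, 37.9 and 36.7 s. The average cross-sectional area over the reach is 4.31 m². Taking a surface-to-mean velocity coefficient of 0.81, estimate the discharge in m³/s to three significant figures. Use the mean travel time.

4.50 m³/s

t̄ = (42.3 + 39.8 + 39.4 + 37.9 + 36.7) / 5 = 39.22 s
v_surface = L / t̄ = 50.6 / 39.22 = 1.290 m/s
v_mean = 0.81 × 1.290 = 1.045 m/s
Q = A × v_mean = 4.31 × 1.045 = 4.504 m³/s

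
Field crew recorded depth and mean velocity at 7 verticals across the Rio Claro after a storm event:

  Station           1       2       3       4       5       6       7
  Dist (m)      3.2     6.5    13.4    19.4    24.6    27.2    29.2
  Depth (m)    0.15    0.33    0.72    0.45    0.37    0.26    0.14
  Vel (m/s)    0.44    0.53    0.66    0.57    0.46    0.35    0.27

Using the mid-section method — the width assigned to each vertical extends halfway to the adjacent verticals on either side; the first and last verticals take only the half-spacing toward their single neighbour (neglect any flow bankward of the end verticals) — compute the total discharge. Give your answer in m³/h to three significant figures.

23100 m³/h

w_1 = (6.5 − 3.2)/2 = 1.65 m; q_1 = 0.44 × 0.15 × 1.65 = 0.1089 m³/s
w_2 = (13.4 − 3.2)/2 = 5.1 m; q_2 = 0.53 × 0.33 × 5.1 = 0.8920 m³/s
w_3 = (19.4 − 6.5)/2 = 6.45 m; q_3 = 0.66 × 0.72 × 6.45 = 3.065 m³/s
w_4 = (24.6 − 13.4)/2 = 5.6 m; q_4 = 0.57 × 0.45 × 5.6 = 1.436 m³/s
w_5 = (27.2 − 19.4)/2 = 3.9 m; q_5 = 0.46 × 0.37 × 3.9 = 0.6638 m³/s
w_6 = (29.2 − 24.6)/2 = 2.3 m; q_6 = 0.35 × 0.26 × 2.3 = 0.2093 m³/s
w_7 = (29.2 − 27.2)/2 = 1 m; q_7 = 0.27 × 0.14 × 1 = 0.03780 m³/s
Q = Σ qᵢ = 6.413 m³/s
= 6.413 × 3600 = 23090 m³/h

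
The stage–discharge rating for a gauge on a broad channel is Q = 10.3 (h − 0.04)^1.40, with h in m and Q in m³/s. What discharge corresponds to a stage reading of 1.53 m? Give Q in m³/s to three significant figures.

Q = 10.3 × (1.53 − 0.04)^1.40 = 10.3 × 1.49^1.40 = 18.00 m³/s

18.0 m³/s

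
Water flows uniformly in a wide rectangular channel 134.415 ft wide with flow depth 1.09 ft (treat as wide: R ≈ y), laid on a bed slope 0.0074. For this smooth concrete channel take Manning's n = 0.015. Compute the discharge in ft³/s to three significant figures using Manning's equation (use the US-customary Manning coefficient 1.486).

1320 ft³/s

A = b·y = 134.415 × 1.09 = 146.5 ft²
Wide channel: R ≈ y = 1.09 ft
Q = (1.486/n)·A·R^(2/3)·S^(1/2) = (1.486/0.015) × 146.5 × 1.090^(2/3) × 0.0074^(1/2) = 1322 ft³/s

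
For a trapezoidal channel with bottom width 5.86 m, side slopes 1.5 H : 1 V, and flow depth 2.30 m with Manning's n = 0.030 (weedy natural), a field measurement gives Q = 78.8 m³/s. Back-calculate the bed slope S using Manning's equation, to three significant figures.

0.00702

A = (b + z·y)·y = (5.86 + 1.5×2.30)×2.30 = 21.41 m²
P = b + 2y√(1+z²) = 5.86 + 2×2.30×√(1+1.5²) = 14.15 m
R = A/P = 21.41/14.15 = 1.513 m
S = (Q·n / (1·A·R^(2/3)))² = (78.8×0.030 / (1×21.41×1.318))² = 0.007017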